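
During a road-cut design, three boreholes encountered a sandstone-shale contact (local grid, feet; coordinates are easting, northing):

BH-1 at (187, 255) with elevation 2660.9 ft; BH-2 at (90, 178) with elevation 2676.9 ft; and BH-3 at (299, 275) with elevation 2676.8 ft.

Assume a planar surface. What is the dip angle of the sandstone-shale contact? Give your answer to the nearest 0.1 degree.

Two edge vectors: BH-1→BH-2 = (-97, -77, 16), BH-1→BH-3 = (112, 20, 15.9).
Normal n = (BH-1→BH-2) × (BH-1→BH-3) = (-1544.3, 3334.3, 6684).
So ∂z/∂easting = −n_x/n_z = 0.23104 and ∂z/∂northing = −n_y/n_z = −0.49885.
Gradient magnitude |∇z| = √(a² + b²) = √(0.05338 + 0.24885) = 0.54976.
True dip = arctan(0.54976) = 28.8°, dipping toward NNW (azimuth ≈ 335°).

28.8°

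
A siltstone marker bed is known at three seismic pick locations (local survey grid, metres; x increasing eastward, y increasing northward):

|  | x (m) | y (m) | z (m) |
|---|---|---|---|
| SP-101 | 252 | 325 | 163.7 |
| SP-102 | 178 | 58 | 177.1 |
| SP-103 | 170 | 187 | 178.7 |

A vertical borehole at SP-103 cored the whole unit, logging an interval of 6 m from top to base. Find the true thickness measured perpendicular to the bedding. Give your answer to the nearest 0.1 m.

Two edge vectors: SP-101→SP-102 = (-74, -267, 13.4), SP-101→SP-103 = (-82, -138, 15).
Normal n = (SP-101→SP-102) × (SP-101→SP-103) = (-2155.8, 11.2, -11682).
So ∂z/∂x = −n_x/n_z = −0.18454 and ∂z/∂y = −n_y/n_z = 0.00096.
|∇z| = √(a²+b²) = 0.18454, so dip δ = arctan(0.18454) = 10.46°.
True thickness = vertical thickness × cos δ = 6 × cos 10.46° = 5.9 m.

5.9 m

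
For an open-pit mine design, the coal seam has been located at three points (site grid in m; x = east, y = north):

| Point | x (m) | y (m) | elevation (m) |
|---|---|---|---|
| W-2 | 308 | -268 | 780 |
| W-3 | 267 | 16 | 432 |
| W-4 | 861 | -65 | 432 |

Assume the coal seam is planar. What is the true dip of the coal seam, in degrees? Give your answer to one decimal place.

51.6°

Two edge vectors: W-2→W-3 = (-41, 284, -348), W-2→W-4 = (553, 203, -348).
Normal n = (W-2→W-3) × (W-2→W-4) = (-28188, -206712, -165375).
So ∂z/∂x = −n_x/n_z = −0.17045 and ∂z/∂y = −n_y/n_z = −1.24996.
Gradient magnitude |∇z| = √(a² + b²) = √(0.02905 + 1.56240) = 1.26153.
True dip = arctan(1.26153) = 51.6°, dipping toward N (azimuth ≈ 008°).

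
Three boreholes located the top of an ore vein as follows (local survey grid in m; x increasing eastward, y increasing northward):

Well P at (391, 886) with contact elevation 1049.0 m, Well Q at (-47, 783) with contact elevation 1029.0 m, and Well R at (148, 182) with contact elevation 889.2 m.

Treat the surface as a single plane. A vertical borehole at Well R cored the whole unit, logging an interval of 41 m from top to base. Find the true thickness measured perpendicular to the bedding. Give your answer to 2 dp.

39.96 m

Two edge vectors: Well P→Well Q = (-438, -103, -20), Well P→Well R = (-243, -704, -159.8).
Normal n = (Well P→Well Q) × (Well P→Well R) = (2379.4, -65132.4, 283323).
So ∂z/∂x = −n_x/n_z = −0.00840 and ∂z/∂y = −n_y/n_z = 0.22989.
|∇z| = √(a²+b²) = 0.23004, so dip δ = arctan(0.23004) = 12.95°.
True thickness = vertical thickness × cos δ = 41 × cos 12.95° = 39.96 m.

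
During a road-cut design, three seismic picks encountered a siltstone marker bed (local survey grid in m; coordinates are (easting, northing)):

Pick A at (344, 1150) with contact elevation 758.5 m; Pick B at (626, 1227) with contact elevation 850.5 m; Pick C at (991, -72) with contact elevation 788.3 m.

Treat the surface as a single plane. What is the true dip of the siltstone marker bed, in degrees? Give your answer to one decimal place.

17.7°

Two edge vectors: Pick A→Pick B = (282, 77, 92), Pick A→Pick C = (647, -1222, 29.8).
Normal n = (Pick A→Pick B) × (Pick A→Pick C) = (114718.6, 51120.4, -394423).
So ∂z/∂E = −n_x/n_z = 0.29085 and ∂z/∂N = −n_y/n_z = 0.12961.
Gradient magnitude |∇z| = √(a² + b²) = √(0.08459 + 0.01680) = 0.31842.
True dip = arctan(0.31842) = 17.7°, dipping toward WSW (azimuth ≈ 246°).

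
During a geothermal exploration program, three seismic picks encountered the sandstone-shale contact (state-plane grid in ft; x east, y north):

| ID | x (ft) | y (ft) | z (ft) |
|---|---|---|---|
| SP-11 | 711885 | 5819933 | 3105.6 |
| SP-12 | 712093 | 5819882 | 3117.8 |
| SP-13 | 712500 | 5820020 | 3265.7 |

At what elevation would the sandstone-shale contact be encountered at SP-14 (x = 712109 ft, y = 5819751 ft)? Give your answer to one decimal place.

Two edge vectors: SP-11→SP-12 = (208, -51, 12.2), SP-11→SP-13 = (615, 87, 160.1).
Normal n = (SP-11→SP-12) × (SP-11→SP-13) = (-9226.5, -25797.8, 49461).
So ∂z/∂x = −n_x/n_z = 0.186540911 and ∂z/∂y = −n_y/n_z = 0.521578617.
Intercept c from SP-11: 3105.6 − 132795.68 − 3035552.61 = −3165242.68.
At (712109, 5819751): z = 132837.5 + 3035457.7 − 3165242.68 = 3052.5 ft.

3052.5 ft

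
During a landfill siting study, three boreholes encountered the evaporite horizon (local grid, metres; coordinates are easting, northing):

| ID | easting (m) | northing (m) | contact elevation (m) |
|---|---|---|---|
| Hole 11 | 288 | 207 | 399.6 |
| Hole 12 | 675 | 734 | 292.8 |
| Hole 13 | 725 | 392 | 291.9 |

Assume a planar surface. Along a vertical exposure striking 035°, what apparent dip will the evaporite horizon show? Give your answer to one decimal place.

Two edge vectors: Hole 11→Hole 12 = (387, 527, -106.8), Hole 11→Hole 13 = (437, 185, -107.7).
Normal n = (Hole 11→Hole 12) × (Hole 11→Hole 13) = (-36999.9, -4991.7, -158704).
So ∂z/∂easting = −n_x/n_z = −0.23314 and ∂z/∂northing = −n_y/n_z = −0.03145.
Unit vector along 035° is (sin 35°, cos 35°) = (0.5736, 0.8192).
Slope in that direction = a·(0.5736) + b·(0.8192) = −0.15949.
Apparent dip = arctan|0.15949| = 9.1° (true dip is 13.2°, so apparent ≤ true as expected).

9.1°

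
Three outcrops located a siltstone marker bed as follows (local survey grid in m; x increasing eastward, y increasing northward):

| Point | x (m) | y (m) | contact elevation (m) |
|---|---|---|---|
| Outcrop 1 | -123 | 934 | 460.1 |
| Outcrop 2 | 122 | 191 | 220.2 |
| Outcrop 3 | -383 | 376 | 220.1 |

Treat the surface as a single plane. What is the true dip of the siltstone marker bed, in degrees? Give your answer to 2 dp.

Let the plane be z = a·x + b·y + c.
Outcrop 2−Outcrop 1: 245a − 743b = −239.9;  Outcrop 3−Outcrop 1: −260a − 558b = −240.
Solving gives a = 0.13476, b = 0.36732.
Gradient magnitude |∇z| = √(a² + b²) = √(0.01816 + 0.13492) = 0.39126.
True dip = arctan(0.39126) = 21.37°, dipping toward SSW (azimuth ≈ 200°).

21.37°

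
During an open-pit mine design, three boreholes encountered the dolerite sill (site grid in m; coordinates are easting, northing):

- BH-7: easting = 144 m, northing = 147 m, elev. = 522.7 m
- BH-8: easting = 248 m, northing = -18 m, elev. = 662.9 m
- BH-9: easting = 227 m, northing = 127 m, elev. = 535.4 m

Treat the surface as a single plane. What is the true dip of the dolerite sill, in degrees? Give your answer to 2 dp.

41.68°

Two edge vectors: BH-7→BH-8 = (104, -165, 140.2), BH-7→BH-9 = (83, -20, 12.7).
Normal n = (BH-7→BH-8) × (BH-7→BH-9) = (708.5, 10315.8, 11615).
So ∂z/∂easting = −n_x/n_z = −0.06100 and ∂z/∂northing = −n_y/n_z = −0.88814.
Gradient magnitude |∇z| = √(a² + b²) = √(0.00372 + 0.78880) = 0.89024.
True dip = arctan(0.89024) = 41.68°, dipping toward N (azimuth ≈ 004°).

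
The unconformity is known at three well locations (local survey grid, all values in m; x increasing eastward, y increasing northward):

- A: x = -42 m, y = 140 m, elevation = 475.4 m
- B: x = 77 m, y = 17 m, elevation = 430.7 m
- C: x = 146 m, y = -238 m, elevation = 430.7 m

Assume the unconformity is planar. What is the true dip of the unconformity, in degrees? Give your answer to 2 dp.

28.38°

Two edge vectors: A→B = (119, -123, -44.7), A→C = (188, -378, -44.7).
Normal n = (A→B) × (A→C) = (-11398.5, -3084.3, -21858).
So ∂z/∂x = −n_x/n_z = −0.52148 and ∂z/∂y = −n_y/n_z = −0.14111.
Gradient magnitude |∇z| = √(a² + b²) = √(0.27194 + 0.01991) = 0.54023.
True dip = arctan(0.54023) = 28.38°, dipping toward ENE (azimuth ≈ 075°).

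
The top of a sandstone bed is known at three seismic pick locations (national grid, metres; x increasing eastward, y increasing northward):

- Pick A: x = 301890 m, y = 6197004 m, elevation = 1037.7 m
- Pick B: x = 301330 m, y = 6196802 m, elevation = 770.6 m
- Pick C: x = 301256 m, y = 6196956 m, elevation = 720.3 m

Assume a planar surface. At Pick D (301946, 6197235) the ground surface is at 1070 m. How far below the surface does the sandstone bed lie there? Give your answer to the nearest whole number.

Two edge vectors: Pick A→Pick B = (-560, -202, -267.1), Pick A→Pick C = (-634, -48, -317.4).
Normal n = (Pick A→Pick B) × (Pick A→Pick C) = (51294, -8402.6, -101188).
So ∂z/∂x = −n_x/n_z = 0.50691782 and ∂z/∂y = −n_y/n_z = −0.08303949.
Intercept c from Pick A: 1037.7 − 153033.42 + 514596.06 = 362600.34.
At (301946, 6197235): z_contact = 153061.8 − 514615.2 + 362600.34 = 1046.9 m.
Depth below ground = 1070 − 1046.9 = 23 m.

23 m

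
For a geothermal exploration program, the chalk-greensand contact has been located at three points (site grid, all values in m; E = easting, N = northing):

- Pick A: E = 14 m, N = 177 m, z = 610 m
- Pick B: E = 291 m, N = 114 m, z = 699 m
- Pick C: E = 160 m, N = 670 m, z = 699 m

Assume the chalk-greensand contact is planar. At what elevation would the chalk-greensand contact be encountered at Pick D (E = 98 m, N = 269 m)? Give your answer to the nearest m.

Let the plane be z = a·E + b·N + c.
Pick B−Pick A: 277a − 63b = 89;  Pick C−Pick A: 146a + 493b = 89.
Solving gives a = 0.33949, b = 0.07999.
Then c = 610 − a·14 − b·177 = 591.09.
At (98, 269): z = 33.3 + 21.5 + 591.09 = 645.9 m.

646 m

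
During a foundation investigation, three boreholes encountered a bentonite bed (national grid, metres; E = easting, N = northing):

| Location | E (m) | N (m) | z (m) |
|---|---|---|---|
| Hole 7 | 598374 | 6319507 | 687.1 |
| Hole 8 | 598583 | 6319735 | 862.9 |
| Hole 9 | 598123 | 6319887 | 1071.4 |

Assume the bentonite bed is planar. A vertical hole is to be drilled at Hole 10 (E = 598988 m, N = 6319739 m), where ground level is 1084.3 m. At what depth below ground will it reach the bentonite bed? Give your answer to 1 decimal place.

279.5 m

Two edge vectors: Hole 7→Hole 8 = (209, 228, 175.8), Hole 7→Hole 9 = (-251, 380, 384.3).
Normal n = (Hole 7→Hole 8) × (Hole 7→Hole 9) = (20816.4, -124444.5, 136648).
So ∂z/∂E = −n_x/n_z = −0.152335929 and ∂z/∂N = −n_y/n_z = 0.910693900.
Intercept c from Hole 7: 687.1 + 91153.86 − 5755136.47 = −5663295.51.
At (598988, 6319739): z_contact = −91247.39 + 5755347.75 − 5663295.51 = 804.85 m.
Depth below ground = 1084.3 − 804.85 = 279.5 m.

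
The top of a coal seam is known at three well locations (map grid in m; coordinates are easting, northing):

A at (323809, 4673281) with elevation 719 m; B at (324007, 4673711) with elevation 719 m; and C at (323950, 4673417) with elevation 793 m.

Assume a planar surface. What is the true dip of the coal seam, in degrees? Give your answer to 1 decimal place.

Two edge vectors: A→B = (198, 430, 0), A→C = (141, 136, 74).
Normal n = (A→B) × (A→C) = (31820, -14652, -33702).
So ∂z/∂easting = −n_x/n_z = 0.94416 and ∂z/∂northing = −n_y/n_z = −0.43475.
Gradient magnitude |∇z| = √(a² + b²) = √(0.89143 + 0.18901) = 1.03944.
True dip = arctan(1.03944) = 46.1°, dipping toward WNW (azimuth ≈ 295°).

46.1°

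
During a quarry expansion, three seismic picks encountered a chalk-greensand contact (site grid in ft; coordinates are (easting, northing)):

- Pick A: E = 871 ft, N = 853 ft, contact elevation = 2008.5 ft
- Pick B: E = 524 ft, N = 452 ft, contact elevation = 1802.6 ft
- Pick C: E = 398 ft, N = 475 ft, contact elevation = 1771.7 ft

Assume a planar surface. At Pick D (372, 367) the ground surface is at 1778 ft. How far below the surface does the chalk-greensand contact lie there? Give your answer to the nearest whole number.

42 ft

Let the plane be z = a·E + b·N + c.
Pick B−Pick A: −347a − 401b = −205.9;  Pick C−Pick A: −473a − 378b = −236.8.
Solving gives a = 0.29273, b = 0.26016.
Then c = 2008.5 − a·871 − b·853 = 1531.62.
At (372, 367): z_contact = 108.9 + 95.5 + 1531.62 = 1736.0 ft.
Depth below ground = 1778 − 1736.0 = 42 ft.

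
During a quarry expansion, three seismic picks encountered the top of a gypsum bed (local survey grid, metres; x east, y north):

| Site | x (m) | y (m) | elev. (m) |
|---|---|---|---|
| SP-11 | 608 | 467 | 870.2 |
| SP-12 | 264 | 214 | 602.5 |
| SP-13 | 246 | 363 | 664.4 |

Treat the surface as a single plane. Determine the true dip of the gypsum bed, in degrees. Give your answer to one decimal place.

Two edge vectors: SP-11→SP-12 = (-344, -253, -267.7), SP-11→SP-13 = (-362, -104, -205.8).
Normal n = (SP-11→SP-12) × (SP-11→SP-13) = (24226.6, 26112.2, -55810).
So ∂z/∂x = −n_x/n_z = 0.43409 and ∂z/∂y = −n_y/n_z = 0.46788.
Gradient magnitude |∇z| = √(a² + b²) = √(0.18843 + 0.21891) = 0.63823.
True dip = arctan(0.63823) = 32.5°, dipping toward SW (azimuth ≈ 223°).

32.5°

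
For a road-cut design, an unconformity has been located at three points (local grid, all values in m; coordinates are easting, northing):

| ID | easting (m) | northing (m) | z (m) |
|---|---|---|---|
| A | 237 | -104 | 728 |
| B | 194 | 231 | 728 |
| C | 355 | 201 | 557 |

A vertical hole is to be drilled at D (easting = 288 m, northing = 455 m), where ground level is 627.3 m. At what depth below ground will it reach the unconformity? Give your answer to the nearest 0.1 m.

Let the plane be z = a·easting + b·northing + c.
B−A: −43a + 335b = 0;  C−A: 118a + 305b = −171.
Solving gives a = −1.08814, b = −0.13967.
Then c = 728 − a·237 − b·-104 = 971.36.
At (288, 455): z_contact = −313.38 − 63.55 + 971.36 = 594.43 m.
Depth below ground = 627.3 − 594.43 = 32.9 m.

32.9 m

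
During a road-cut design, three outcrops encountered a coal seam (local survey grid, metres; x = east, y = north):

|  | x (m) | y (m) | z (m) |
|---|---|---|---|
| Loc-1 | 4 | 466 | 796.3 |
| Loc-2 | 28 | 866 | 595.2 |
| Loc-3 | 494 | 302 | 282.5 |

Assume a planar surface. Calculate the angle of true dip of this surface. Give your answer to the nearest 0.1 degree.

Two edge vectors: Loc-1→Loc-2 = (24, 400, -201.1), Loc-1→Loc-3 = (490, -164, -513.8).
Normal n = (Loc-1→Loc-2) × (Loc-1→Loc-3) = (-238500.4, -86207.8, -199936).
So ∂z/∂x = −n_x/n_z = −1.19288 and ∂z/∂y = −n_y/n_z = −0.43118.
Gradient magnitude |∇z| = √(a² + b²) = √(1.42297 + 0.18591) = 1.26842.
True dip = arctan(1.26842) = 51.7°, dipping toward ENE (azimuth ≈ 070°).

51.7°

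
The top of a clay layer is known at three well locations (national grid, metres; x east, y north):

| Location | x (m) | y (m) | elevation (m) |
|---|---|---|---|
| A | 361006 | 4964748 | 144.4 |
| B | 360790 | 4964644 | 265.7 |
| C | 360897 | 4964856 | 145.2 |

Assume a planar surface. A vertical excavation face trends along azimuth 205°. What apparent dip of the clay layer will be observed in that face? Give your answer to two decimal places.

26.65°

Let the plane be z = a·x + b·y + c.
B−A: −216a − 104b = 121.3;  C−A: −109a + 108b = 0.8.
Solving gives a = −0.38033, b = −0.37644.
Unit vector along 205° is (sin 205°, cos 205°) = (-0.4226, -0.9063).
Slope in that direction = a·(-0.4226) + b·(-0.9063) = 0.50190.
Apparent dip = arctan|0.50190| = 26.65° (true dip is 28.2°, so apparent ≤ true as expected).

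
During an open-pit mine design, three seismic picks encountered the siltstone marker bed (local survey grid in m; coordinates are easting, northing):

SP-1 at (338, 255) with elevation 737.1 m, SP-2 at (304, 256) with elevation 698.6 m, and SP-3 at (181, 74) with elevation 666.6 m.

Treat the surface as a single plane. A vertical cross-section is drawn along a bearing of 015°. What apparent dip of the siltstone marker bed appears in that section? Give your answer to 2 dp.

Let the plane be z = a·easting + b·northing + c.
SP-2−SP-1: −34a + 1b = −38.5;  SP-3−SP-1: −157a − 181b = −70.5.
Solving gives a = 1.11535, b = −0.57796.
Unit vector along 015° is (sin 15°, cos 15°) = (0.2588, 0.9659).
Slope in that direction = a·(0.2588) + b·(0.9659) = −0.26959.
Apparent dip = arctan|0.26959| = 15.09° (true dip is 51.5°, so apparent ≤ true as expected).

15.09°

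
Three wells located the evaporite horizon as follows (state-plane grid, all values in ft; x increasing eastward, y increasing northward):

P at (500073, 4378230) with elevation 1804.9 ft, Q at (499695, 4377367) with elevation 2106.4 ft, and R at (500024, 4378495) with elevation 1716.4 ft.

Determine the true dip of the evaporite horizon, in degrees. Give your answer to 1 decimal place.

18.7°

Let the plane be z = a·x + b·y + c.
Q−P: −378a − 863b = 301.5;  R−P: −49a + 265b = −88.5.
Solving gives a = −0.02472, b = −0.33853.
Gradient magnitude |∇z| = √(a² + b²) = √(0.00061 + 0.11461) = 0.33944.
True dip = arctan(0.33944) = 18.7°, dipping toward N (azimuth ≈ 004°).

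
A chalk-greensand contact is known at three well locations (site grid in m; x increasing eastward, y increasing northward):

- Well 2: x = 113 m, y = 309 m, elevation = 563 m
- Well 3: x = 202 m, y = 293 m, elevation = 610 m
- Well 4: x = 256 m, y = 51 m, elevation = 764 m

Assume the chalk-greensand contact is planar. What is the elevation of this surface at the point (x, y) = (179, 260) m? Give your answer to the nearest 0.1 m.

617.9 m

Let the plane be z = a·x + b·y + c.
Well 3−Well 2: 89a − 16b = 47;  Well 4−Well 2: 143a − 258b = 201.
Solving gives a = 0.43098, b = −0.54020.
Then c = 563 − a·113 − b·309 = 681.22.
At (179, 260): z = 77.1 − 140.5 + 681.22 = 617.9 m.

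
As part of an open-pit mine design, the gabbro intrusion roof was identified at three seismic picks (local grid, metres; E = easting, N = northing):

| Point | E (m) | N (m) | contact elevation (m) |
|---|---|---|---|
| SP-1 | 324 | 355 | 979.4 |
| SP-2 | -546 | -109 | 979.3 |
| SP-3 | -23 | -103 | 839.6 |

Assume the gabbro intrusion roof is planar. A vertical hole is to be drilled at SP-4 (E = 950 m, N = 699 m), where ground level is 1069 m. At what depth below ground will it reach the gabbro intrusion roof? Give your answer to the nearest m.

84 m

Let the plane be z = a·E + b·N + c.
SP-2−SP-1: −870a − 464b = −0.1;  SP-3−SP-1: −347a − 458b = −139.8.
Solving gives a = −0.27299, b = 0.51207.
Then c = 979.4 − a·324 − b·355 = 886.06.
At (950, 699): z_contact = −259.3 + 357.9 + 886.06 = 984.7 m.
Depth below ground = 1069 − 984.7 = 84 m.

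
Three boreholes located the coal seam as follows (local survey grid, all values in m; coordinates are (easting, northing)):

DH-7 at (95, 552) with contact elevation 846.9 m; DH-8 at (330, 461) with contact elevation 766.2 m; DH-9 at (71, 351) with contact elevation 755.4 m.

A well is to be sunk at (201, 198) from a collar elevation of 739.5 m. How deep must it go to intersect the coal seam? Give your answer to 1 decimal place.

77.4 m

Two edge vectors: DH-7→DH-8 = (235, -91, -80.7), DH-7→DH-9 = (-24, -201, -91.5).
Normal n = (DH-7→DH-8) × (DH-7→DH-9) = (-7894.2, 23439.3, -49419).
So ∂z/∂E = −n_x/n_z = −0.15974 and ∂z/∂N = −n_y/n_z = 0.47430.
Intercept c from DH-7: 846.9 + 15.18 − 261.81 = 600.26.
At (201, 198): z_contact = −32.11 + 93.91 + 600.26 = 662.07 m.
Depth below ground = 739.5 − 662.07 = 77.4 m.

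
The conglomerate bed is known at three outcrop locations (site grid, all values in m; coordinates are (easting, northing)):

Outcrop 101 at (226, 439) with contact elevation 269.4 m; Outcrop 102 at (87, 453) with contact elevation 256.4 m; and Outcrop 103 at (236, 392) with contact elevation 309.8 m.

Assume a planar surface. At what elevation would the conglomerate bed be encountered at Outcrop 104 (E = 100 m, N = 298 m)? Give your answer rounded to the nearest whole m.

Two edge vectors: Outcrop 101→Outcrop 102 = (-139, 14, -13), Outcrop 101→Outcrop 103 = (10, -47, 40.4).
Normal n = (Outcrop 101→Outcrop 102) × (Outcrop 101→Outcrop 103) = (-45.4, 5485.6, 6393).
So ∂z/∂E = −n_x/n_z = 0.00710 and ∂z/∂N = −n_y/n_z = −0.85806.
Intercept c from Outcrop 101: 269.4 − 1.60 + 376.69 = 644.48.
At (100, 298): z = 0.7 − 255.7 + 644.48 = 389.5 m.

389 m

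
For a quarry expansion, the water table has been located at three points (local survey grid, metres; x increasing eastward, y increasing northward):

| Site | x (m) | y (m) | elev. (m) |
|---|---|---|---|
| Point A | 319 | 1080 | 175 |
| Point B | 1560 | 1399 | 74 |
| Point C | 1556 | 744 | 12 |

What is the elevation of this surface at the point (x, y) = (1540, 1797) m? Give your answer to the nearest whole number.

114 m

Let the plane be z = a·x + b·y + c.
Point B−Point A: 1241a + 319b = −101;  Point C−Point A: 1237a − 336b = −163.
Solving gives a = −0.10588, b = 0.09530.
Then c = 175 − a·319 − b·1080 = 105.85.
At (1540, 1797): z = −163.1 + 171.3 + 105.85 = 114.0 m.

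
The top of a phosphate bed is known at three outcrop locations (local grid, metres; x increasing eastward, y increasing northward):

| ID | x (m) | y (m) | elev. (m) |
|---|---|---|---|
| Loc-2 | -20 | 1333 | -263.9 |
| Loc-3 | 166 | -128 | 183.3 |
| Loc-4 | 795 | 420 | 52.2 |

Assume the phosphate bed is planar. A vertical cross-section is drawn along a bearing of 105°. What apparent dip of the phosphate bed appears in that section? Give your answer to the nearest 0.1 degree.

Two edge vectors: Loc-2→Loc-3 = (186, -1461, 447.2), Loc-2→Loc-4 = (815, -913, 316.1).
Normal n = (Loc-2→Loc-3) × (Loc-2→Loc-4) = (-53528.5, 305673.4, 1020897).
So ∂z/∂x = −n_x/n_z = 0.05243 and ∂z/∂y = −n_y/n_z = −0.29942.
Unit vector along 105° is (sin 105°, cos 105°) = (0.9659, -0.2588).
Slope in that direction = a·(0.9659) + b·(-0.2588) = 0.12814.
Apparent dip = arctan|0.12814| = 7.3° (true dip is 16.9°, so apparent ≤ true as expected).

7.3°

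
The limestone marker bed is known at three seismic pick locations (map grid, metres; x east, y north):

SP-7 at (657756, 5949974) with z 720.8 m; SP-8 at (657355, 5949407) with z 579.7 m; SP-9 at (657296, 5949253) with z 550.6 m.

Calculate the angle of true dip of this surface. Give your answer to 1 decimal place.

Two edge vectors: SP-7→SP-8 = (-401, -567, -141.1), SP-7→SP-9 = (-460, -721, -170.2).
Normal n = (SP-7→SP-8) × (SP-7→SP-9) = (-5229.7, -3344.2, 28301).
So ∂z/∂x = −n_x/n_z = 0.18479 and ∂z/∂y = −n_y/n_z = 0.11817.
Gradient magnitude |∇z| = √(a² + b²) = √(0.03415 + 0.01396) = 0.21934.
True dip = arctan(0.21934) = 12.4°, dipping toward WSW (azimuth ≈ 237°).

12.4°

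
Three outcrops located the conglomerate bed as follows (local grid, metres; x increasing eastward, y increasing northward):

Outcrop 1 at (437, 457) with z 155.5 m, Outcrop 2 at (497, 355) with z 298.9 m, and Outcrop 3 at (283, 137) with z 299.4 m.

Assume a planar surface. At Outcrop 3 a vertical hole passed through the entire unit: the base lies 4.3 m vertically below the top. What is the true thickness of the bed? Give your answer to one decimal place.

2.7 m

Let the plane be z = a·x + b·y + c.
Outcrop 2−Outcrop 1: 60a − 102b = 143.4;  Outcrop 3−Outcrop 1: −154a − 320b = 143.9.
Solving gives a = 0.89407, b = −0.87996.
|∇z| = √(a²+b²) = 1.25447, so dip δ = arctan(1.25447) = 51.44°.
True thickness = vertical thickness × cos δ = 4.3 × cos 51.44° = 2.7 m.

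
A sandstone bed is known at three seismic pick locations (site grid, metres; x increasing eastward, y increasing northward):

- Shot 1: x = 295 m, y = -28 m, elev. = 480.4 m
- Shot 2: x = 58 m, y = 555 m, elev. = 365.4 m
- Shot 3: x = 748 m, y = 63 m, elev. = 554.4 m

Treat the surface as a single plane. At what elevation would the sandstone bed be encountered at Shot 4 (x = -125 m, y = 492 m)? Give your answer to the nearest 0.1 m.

Two edge vectors: Shot 1→Shot 2 = (-237, 583, -115), Shot 1→Shot 3 = (453, 91, 74).
Normal n = (Shot 1→Shot 2) × (Shot 1→Shot 3) = (53607, -34557, -285666).
So ∂z/∂x = −n_x/n_z = 0.18766 and ∂z/∂y = −n_y/n_z = −0.12097.
Intercept c from Shot 1: 480.4 − 55.36 − 3.39 = 421.65.
At (-125, 492): z = −23.5 − 59.5 + 421.65 = 338.7 m.

338.7 m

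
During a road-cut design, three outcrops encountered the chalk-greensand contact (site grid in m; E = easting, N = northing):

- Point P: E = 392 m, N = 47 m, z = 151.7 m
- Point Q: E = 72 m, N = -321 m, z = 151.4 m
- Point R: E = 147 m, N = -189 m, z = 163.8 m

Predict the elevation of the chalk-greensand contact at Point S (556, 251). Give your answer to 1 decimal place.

Two edge vectors: Point P→Point Q = (-320, -368, -0.3), Point P→Point R = (-245, -236, 12.1).
Normal n = (Point P→Point Q) × (Point P→Point R) = (-4523.6, 3945.5, -14640).
So ∂z/∂E = −n_x/n_z = −0.30899 and ∂z/∂N = −n_y/n_z = 0.26950.
Intercept c from Point P: 151.7 + 121.12 − 12.67 = 260.16.
At (556, 251): z = −171.8 + 67.6 + 260.16 = 156.0 m.

156.0 m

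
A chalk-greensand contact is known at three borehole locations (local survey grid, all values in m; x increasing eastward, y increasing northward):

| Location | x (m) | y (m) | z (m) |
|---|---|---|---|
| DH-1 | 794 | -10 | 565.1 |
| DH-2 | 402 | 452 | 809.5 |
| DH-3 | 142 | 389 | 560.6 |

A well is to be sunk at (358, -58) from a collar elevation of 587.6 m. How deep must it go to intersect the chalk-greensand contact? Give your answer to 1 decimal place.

375.8 m

Two edge vectors: DH-1→DH-2 = (-392, 462, 244.4), DH-1→DH-3 = (-652, 399, -4.5).
Normal n = (DH-1→DH-2) × (DH-1→DH-3) = (-99594.6, -161112.8, 144816).
So ∂z/∂x = −n_x/n_z = 0.68773 and ∂z/∂y = −n_y/n_z = 1.11253.
Intercept c from DH-1: 565.1 − 546.06 + 11.13 = 30.17.
At (358, -58): z_contact = 246.21 − 64.53 + 30.17 = 211.85 m.
Depth below ground = 587.6 − 211.85 = 375.8 m.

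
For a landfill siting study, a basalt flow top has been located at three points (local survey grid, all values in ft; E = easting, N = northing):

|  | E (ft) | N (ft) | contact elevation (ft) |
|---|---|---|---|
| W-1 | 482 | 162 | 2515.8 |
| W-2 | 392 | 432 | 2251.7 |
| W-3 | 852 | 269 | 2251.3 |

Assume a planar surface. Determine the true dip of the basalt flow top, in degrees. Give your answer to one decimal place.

Two edge vectors: W-1→W-2 = (-90, 270, -264.1), W-1→W-3 = (370, 107, -264.5).
Normal n = (W-1→W-2) × (W-1→W-3) = (-43156.3, -121522, -109530).
So ∂z/∂E = −n_x/n_z = −0.39401 and ∂z/∂N = −n_y/n_z = −1.10949.
Gradient magnitude |∇z| = √(a² + b²) = √(0.15525 + 1.23096) = 1.17737.
True dip = arctan(1.17737) = 49.7°, dipping toward NNE (azimuth ≈ 020°).

49.7°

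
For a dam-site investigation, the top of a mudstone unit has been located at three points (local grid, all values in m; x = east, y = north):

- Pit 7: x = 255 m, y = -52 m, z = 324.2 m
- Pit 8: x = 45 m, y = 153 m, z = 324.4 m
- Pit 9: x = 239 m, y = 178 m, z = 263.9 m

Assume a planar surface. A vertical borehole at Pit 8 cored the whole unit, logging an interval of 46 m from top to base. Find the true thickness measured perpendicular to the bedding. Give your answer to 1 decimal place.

Let the plane be z = a·x + b·y + c.
Pit 8−Pit 7: −210a + 205b = 0.2;  Pit 9−Pit 7: −16a + 230b = −60.3.
Solving gives a = −0.27560, b = −0.28135.
|∇z| = √(a²+b²) = 0.39384, so dip δ = arctan(0.39384) = 21.50°.
True thickness = vertical thickness × cos δ = 46 × cos 21.50° = 42.8 m.

42.8 m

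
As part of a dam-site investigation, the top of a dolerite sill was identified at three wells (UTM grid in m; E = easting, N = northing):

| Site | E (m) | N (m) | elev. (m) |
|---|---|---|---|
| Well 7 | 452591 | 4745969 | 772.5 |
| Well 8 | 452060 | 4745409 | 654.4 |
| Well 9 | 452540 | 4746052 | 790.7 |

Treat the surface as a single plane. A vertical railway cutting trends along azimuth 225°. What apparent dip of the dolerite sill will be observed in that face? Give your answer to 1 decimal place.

8.5°

Let the plane be z = a·E + b·N + c.
Well 8−Well 7: −531a − 560b = −118.1;  Well 9−Well 7: −51a + 83b = 18.2.
Solving gives a = −0.00537, b = 0.21598.
Unit vector along 225° is (sin 225°, cos 225°) = (-0.7071, -0.7071).
Slope in that direction = a·(-0.7071) + b·(-0.7071) = −0.14893.
Apparent dip = arctan|0.14893| = 8.5° (true dip is 12.2°, so apparent ≤ true as expected).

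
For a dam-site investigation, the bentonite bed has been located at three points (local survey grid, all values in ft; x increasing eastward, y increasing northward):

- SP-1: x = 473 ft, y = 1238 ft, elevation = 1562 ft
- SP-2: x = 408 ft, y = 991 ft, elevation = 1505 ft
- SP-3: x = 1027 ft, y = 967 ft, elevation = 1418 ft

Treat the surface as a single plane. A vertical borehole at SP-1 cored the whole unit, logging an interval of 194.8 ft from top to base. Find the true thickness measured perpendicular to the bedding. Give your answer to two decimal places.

186.82 ft

Two edge vectors: SP-1→SP-2 = (-65, -247, -57), SP-1→SP-3 = (554, -271, -144).
Normal n = (SP-1→SP-2) × (SP-1→SP-3) = (20121, -40938, 154453).
So ∂z/∂x = −n_x/n_z = −0.13027 and ∂z/∂y = −n_y/n_z = 0.26505.
|∇z| = √(a²+b²) = 0.29534, so dip δ = arctan(0.29534) = 16.45°.
True thickness = vertical thickness × cos δ = 194.8 × cos 16.45° = 186.82 ft.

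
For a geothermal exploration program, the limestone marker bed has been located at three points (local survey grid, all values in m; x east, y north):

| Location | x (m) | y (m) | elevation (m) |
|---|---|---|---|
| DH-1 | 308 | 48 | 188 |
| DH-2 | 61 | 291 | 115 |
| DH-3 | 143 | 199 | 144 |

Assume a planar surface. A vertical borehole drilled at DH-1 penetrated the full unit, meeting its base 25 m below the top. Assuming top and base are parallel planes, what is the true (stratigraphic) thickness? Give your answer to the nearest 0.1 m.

Let the plane be z = a·x + b·y + c.
DH-2−DH-1: −247a + 243b = −73;  DH-3−DH-1: −165a + 151b = −44.
Solving gives a = −0.11830, b = −0.42066.
|∇z| = √(a²+b²) = 0.43698, so dip δ = arctan(0.43698) = 23.60°.
True thickness = vertical thickness × cos δ = 25 × cos 23.60° = 22.9 m.

22.9 m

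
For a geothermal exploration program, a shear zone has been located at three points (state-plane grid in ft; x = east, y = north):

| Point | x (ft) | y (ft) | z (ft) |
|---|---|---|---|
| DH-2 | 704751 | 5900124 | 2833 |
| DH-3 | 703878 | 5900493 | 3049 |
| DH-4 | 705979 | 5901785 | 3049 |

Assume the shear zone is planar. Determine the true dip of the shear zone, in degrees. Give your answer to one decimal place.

Two edge vectors: DH-2→DH-3 = (-873, 369, 216), DH-2→DH-4 = (1228, 1661, 216).
Normal n = (DH-2→DH-3) × (DH-2→DH-4) = (-279072, 453816, -1903185).
So ∂z/∂x = −n_x/n_z = −0.14663 and ∂z/∂y = −n_y/n_z = 0.23845.
Gradient magnitude |∇z| = √(a² + b²) = √(0.02150 + 0.05686) = 0.27993.
True dip = arctan(0.27993) = 15.6°, dipping toward SSE (azimuth ≈ 148°).

15.6°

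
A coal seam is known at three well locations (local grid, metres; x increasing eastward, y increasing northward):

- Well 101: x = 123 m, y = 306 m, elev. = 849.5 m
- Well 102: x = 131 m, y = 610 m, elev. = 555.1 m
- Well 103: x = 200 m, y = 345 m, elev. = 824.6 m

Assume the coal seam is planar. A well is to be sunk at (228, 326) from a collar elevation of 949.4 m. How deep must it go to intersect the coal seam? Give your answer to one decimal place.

101.6 m

Let the plane be z = a·x + b·y + c.
Well 102−Well 101: 8a + 304b = −294.4;  Well 103−Well 101: 77a + 39b = −24.9.
Solving gives a = 0.16938, b = −0.97288.
Then c = 849.5 − a·123 − b·306 = 1126.37.
At (228, 326): z_contact = 38.62 − 317.16 + 1126.37 = 847.83 m.
Depth below ground = 949.4 − 847.83 = 101.6 m.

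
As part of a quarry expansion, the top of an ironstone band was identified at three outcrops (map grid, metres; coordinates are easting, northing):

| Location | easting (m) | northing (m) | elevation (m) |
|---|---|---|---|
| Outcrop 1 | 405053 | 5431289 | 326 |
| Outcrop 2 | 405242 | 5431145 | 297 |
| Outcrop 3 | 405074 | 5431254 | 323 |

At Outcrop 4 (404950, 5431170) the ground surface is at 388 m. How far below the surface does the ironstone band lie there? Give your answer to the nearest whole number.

44 m

Two edge vectors: Outcrop 1→Outcrop 2 = (189, -144, -29), Outcrop 1→Outcrop 3 = (21, -35, -3).
Normal n = (Outcrop 1→Outcrop 2) × (Outcrop 1→Outcrop 3) = (-583, -42, -3591).
So ∂z/∂easting = −n_x/n_z = −0.16235032 and ∂z/∂northing = −n_y/n_z = −0.01169591.
Intercept c from Outcrop 1: 326 + 65760.48 + 63523.85 = 129610.33.
At (404950, 5431170): z_contact = −65743.8 − 63522.5 + 129610.33 = 344.1 m.
Depth below ground = 388 − 344.1 = 44 m.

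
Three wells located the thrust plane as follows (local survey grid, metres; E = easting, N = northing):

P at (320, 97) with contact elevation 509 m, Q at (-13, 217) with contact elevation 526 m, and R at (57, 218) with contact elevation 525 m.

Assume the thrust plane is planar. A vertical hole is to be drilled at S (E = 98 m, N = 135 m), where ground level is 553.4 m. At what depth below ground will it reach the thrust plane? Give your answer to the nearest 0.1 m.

Two edge vectors: P→Q = (-333, 120, 17), P→R = (-263, 121, 16).
Normal n = (P→Q) × (P→R) = (-137, 857, -8733).
So ∂z/∂E = −n_x/n_z = −0.01569 and ∂z/∂N = −n_y/n_z = 0.09813.
Intercept c from P: 509 + 5.02 − 9.52 = 504.50.
At (98, 135): z_contact = −1.54 + 13.25 + 504.50 = 516.21 m.
Depth below ground = 553.4 − 516.21 = 37.2 m.

37.2 m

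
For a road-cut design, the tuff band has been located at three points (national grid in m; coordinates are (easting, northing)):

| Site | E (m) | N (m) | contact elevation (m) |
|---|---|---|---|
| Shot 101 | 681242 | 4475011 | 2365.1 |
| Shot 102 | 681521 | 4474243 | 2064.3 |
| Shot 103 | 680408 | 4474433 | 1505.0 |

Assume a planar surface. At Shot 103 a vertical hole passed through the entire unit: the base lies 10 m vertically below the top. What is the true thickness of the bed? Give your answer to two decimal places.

7.57 m

Two edge vectors: Shot 101→Shot 102 = (279, -768, -300.8), Shot 101→Shot 103 = (-834, -578, -860.1).
Normal n = (Shot 101→Shot 102) × (Shot 101→Shot 103) = (486694.4, 490835.1, -801774).
So ∂z/∂E = −n_x/n_z = 0.60702 and ∂z/∂N = −n_y/n_z = 0.61219.
|∇z| = √(a²+b²) = 0.86212, so dip δ = arctan(0.86212) = 40.77°.
True thickness = vertical thickness × cos δ = 10 × cos 40.77° = 7.57 m.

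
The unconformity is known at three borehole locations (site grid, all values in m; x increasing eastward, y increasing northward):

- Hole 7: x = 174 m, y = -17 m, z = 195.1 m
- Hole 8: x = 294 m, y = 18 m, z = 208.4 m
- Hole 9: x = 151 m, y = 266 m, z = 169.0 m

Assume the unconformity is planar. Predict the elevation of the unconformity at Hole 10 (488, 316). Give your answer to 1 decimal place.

Two edge vectors: Hole 7→Hole 8 = (120, 35, 13.3), Hole 7→Hole 9 = (-23, 283, -26.1).
Normal n = (Hole 7→Hole 8) × (Hole 7→Hole 9) = (-4677.4, 2826.1, 34765).
So ∂z/∂x = −n_x/n_z = 0.13454 and ∂z/∂y = −n_y/n_z = −0.08129.
Intercept c from Hole 7: 195.1 − 23.41 − 1.38 = 170.31.
At (488, 316): z = 65.7 − 25.7 + 170.31 = 210.3 m.

210.3 m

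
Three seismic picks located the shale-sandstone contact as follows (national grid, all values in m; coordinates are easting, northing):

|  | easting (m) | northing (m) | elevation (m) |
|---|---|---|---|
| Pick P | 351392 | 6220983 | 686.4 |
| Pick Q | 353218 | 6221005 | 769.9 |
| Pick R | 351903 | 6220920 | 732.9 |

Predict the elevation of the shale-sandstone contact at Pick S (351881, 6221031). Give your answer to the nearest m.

Two edge vectors: Pick P→Pick Q = (1826, 22, 83.5), Pick P→Pick R = (511, -63, 46.5).
Normal n = (Pick P→Pick Q) × (Pick P→Pick R) = (6283.5, -42240.5, -126280).
So ∂z/∂easting = −n_x/n_z = 0.04975847 and ∂z/∂northing = −n_y/n_z = −0.33449873.
Intercept c from Pick P: 686.4 − 17484.73 + 2080910.93 = 2064112.60.
At (351881, 6221031): z = 17509.1 − 2080927.0 + 2064112.60 = 694.7 m.

695 m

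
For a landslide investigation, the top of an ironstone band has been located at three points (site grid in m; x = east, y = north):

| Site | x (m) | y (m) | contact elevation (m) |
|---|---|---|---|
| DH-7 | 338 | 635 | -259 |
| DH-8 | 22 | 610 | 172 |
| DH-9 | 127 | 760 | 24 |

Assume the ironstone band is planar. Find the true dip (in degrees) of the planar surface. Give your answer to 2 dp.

53.71°

Let the plane be z = a·x + b·y + c.
DH-8−DH-7: −316a − 25b = 431;  DH-9−DH-7: −211a + 125b = 283.
Solving gives a = −1.36125, b = −0.03379.
Gradient magnitude |∇z| = √(a² + b²) = √(1.85300 + 0.00114) = 1.36167.
True dip = arctan(1.36167) = 53.71°, dipping toward E (azimuth ≈ 089°).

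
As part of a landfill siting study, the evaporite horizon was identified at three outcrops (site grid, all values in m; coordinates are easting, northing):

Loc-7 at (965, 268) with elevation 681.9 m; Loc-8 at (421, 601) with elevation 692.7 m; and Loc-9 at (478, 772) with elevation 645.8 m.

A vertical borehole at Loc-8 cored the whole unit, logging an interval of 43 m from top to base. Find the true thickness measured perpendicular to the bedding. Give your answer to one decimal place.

41.5 m

Let the plane be z = a·easting + b·northing + c.
Loc-8−Loc-7: −544a + 333b = 10.8;  Loc-9−Loc-7: −487a + 504b = −36.1.
Solving gives a = −0.15593, b = −0.22229.
|∇z| = √(a²+b²) = 0.27153, so dip δ = arctan(0.27153) = 15.19°.
True thickness = vertical thickness × cos δ = 43 × cos 15.19° = 41.5 m.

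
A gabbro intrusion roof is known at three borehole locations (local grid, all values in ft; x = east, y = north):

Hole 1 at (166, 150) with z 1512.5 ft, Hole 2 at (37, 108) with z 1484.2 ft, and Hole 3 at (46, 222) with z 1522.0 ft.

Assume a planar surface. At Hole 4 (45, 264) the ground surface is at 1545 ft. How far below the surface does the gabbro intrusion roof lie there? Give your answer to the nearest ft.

Let the plane be z = a·x + b·y + c.
Hole 2−Hole 1: −129a − 42b = −28.3;  Hole 3−Hole 1: −120a + 72b = 9.5.
Solving gives a = 0.11436, b = 0.32255.
Then c = 1512.5 − a·166 − b·150 = 1445.13.
At (45, 264): z_contact = 5.1 + 85.2 + 1445.13 = 1535.4 ft.
Depth below ground = 1545 − 1535.4 = 10 ft.

10 ft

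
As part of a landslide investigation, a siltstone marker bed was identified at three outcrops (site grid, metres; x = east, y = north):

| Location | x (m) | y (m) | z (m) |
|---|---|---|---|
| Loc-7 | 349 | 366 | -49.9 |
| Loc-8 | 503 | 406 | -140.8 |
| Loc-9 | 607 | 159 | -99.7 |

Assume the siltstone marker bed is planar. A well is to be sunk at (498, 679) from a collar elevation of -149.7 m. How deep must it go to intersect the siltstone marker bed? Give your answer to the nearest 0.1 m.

Two edge vectors: Loc-7→Loc-8 = (154, 40, -90.9), Loc-7→Loc-9 = (258, -207, -49.8).
Normal n = (Loc-7→Loc-8) × (Loc-7→Loc-9) = (-20808.3, -15783, -42198).
So ∂z/∂x = −n_x/n_z = −0.49311 and ∂z/∂y = −n_y/n_z = −0.37402.
Intercept c from Loc-7: -49.9 + 172.10 + 136.89 = 259.09.
At (498, 679): z_contact = −245.57 − 253.96 + 259.09 = -240.44 m.
Depth below ground = -149.7 − (-240.44) = 90.7 m.

90.7 m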